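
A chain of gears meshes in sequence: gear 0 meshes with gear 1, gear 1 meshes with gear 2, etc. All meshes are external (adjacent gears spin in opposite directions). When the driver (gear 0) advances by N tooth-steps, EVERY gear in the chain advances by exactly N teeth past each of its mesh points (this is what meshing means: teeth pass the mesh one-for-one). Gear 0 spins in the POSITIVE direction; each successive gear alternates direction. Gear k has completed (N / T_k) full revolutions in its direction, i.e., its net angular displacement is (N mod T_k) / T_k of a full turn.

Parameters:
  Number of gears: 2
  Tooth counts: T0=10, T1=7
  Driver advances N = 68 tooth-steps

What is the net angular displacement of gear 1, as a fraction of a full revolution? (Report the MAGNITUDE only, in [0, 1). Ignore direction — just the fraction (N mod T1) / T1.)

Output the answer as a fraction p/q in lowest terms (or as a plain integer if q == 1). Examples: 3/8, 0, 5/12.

Answer: 5/7

Derivation:
Chain of 2 gears, tooth counts: [10, 7]
  gear 0: T0=10, direction=positive, advance = 68 mod 10 = 8 teeth = 8/10 turn
  gear 1: T1=7, direction=negative, advance = 68 mod 7 = 5 teeth = 5/7 turn
Gear 1: 68 mod 7 = 5
Fraction = 5 / 7 = 5/7 (gcd(5,7)=1) = 5/7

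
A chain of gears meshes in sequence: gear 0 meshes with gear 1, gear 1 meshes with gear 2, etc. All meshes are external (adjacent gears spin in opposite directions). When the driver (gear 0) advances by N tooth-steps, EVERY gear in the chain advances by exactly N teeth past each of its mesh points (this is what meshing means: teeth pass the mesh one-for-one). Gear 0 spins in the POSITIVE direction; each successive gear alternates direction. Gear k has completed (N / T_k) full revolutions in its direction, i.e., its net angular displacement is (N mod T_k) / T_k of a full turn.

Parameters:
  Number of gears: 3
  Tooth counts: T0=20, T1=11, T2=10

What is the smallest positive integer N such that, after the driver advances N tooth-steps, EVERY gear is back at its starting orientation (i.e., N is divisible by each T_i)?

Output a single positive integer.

Gear k returns to start when N is a multiple of T_k.
All gears at start simultaneously when N is a common multiple of [20, 11, 10]; the smallest such N is lcm(20, 11, 10).
Start: lcm = T0 = 20
Fold in T1=11: gcd(20, 11) = 1; lcm(20, 11) = 20 * 11 / 1 = 220 / 1 = 220
Fold in T2=10: gcd(220, 10) = 10; lcm(220, 10) = 220 * 10 / 10 = 2200 / 10 = 220
Full cycle length = 220

Answer: 220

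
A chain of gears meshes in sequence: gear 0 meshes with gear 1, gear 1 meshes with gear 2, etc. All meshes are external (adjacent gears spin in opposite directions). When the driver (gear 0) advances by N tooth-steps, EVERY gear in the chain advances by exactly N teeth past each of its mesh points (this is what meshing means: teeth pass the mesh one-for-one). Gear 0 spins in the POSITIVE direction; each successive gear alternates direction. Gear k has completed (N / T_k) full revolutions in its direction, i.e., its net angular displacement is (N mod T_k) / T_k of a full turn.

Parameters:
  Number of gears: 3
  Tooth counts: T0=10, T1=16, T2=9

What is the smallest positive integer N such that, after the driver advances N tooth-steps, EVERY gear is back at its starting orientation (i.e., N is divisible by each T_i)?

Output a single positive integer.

Gear k returns to start when N is a multiple of T_k.
All gears at start simultaneously when N is a common multiple of [10, 16, 9]; the smallest such N is lcm(10, 16, 9).
Start: lcm = T0 = 10
Fold in T1=16: gcd(10, 16) = 2; lcm(10, 16) = 10 * 16 / 2 = 160 / 2 = 80
Fold in T2=9: gcd(80, 9) = 1; lcm(80, 9) = 80 * 9 / 1 = 720 / 1 = 720
Full cycle length = 720

Answer: 720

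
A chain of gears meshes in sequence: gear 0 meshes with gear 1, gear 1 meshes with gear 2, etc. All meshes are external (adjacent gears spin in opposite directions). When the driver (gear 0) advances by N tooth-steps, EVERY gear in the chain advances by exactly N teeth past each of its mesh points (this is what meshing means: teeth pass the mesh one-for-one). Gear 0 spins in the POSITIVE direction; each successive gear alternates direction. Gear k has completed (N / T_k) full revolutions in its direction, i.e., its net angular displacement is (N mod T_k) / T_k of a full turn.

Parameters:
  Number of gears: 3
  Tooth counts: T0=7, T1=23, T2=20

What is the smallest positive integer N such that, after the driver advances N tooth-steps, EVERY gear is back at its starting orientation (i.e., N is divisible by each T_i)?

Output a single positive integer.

Gear k returns to start when N is a multiple of T_k.
All gears at start simultaneously when N is a common multiple of [7, 23, 20]; the smallest such N is lcm(7, 23, 20).
Start: lcm = T0 = 7
Fold in T1=23: gcd(7, 23) = 1; lcm(7, 23) = 7 * 23 / 1 = 161 / 1 = 161
Fold in T2=20: gcd(161, 20) = 1; lcm(161, 20) = 161 * 20 / 1 = 3220 / 1 = 3220
Full cycle length = 3220

Answer: 3220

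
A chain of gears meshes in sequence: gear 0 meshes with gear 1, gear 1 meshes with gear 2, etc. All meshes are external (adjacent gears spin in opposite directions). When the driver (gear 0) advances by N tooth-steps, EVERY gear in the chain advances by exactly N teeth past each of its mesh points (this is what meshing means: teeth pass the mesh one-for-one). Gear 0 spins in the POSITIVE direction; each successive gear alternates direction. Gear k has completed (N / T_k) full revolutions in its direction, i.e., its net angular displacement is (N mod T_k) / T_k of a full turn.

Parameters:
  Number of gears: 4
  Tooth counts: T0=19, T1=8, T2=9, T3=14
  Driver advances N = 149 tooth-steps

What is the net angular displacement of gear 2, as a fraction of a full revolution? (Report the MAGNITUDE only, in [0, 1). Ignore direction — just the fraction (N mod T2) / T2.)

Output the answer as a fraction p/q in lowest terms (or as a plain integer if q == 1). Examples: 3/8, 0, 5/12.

Answer: 5/9

Derivation:
Chain of 4 gears, tooth counts: [19, 8, 9, 14]
  gear 0: T0=19, direction=positive, advance = 149 mod 19 = 16 teeth = 16/19 turn
  gear 1: T1=8, direction=negative, advance = 149 mod 8 = 5 teeth = 5/8 turn
  gear 2: T2=9, direction=positive, advance = 149 mod 9 = 5 teeth = 5/9 turn
  gear 3: T3=14, direction=negative, advance = 149 mod 14 = 9 teeth = 9/14 turn
Gear 2: 149 mod 9 = 5
Fraction = 5 / 9 = 5/9 (gcd(5,9)=1) = 5/9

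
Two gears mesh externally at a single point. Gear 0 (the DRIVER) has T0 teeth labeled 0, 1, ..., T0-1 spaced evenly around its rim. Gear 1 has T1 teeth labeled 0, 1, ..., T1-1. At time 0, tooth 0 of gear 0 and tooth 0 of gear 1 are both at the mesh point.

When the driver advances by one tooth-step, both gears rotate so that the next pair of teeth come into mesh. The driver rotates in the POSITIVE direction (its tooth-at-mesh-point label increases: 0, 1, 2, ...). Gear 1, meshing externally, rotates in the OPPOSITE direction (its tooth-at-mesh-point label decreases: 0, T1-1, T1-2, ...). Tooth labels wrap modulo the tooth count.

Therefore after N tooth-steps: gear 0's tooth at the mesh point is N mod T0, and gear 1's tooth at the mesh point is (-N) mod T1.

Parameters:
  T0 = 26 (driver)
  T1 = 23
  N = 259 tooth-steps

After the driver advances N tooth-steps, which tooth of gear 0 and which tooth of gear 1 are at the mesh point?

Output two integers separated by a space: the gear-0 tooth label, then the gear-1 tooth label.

Answer: 25 17

Derivation:
Gear 0 (driver, T0=26): tooth at mesh = N mod T0
  259 = 9 * 26 + 25, so 259 mod 26 = 25
  gear 0 tooth = 25
Gear 1 (driven, T1=23): tooth at mesh = (-N) mod T1
  259 = 11 * 23 + 6, so 259 mod 23 = 6
  (-259) mod 23 = (-6) mod 23 = 23 - 6 = 17
Mesh after 259 steps: gear-0 tooth 25 meets gear-1 tooth 17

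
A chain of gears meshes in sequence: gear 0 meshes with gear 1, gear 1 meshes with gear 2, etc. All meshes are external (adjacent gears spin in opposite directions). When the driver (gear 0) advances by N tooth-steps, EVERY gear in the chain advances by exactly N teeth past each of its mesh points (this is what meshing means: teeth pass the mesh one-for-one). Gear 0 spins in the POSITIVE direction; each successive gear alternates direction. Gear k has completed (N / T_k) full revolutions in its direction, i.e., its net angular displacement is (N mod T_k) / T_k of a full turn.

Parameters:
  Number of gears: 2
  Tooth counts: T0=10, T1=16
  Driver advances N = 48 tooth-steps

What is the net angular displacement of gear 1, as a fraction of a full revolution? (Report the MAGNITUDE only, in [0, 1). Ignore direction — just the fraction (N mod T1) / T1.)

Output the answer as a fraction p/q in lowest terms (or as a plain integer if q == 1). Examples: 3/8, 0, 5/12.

Chain of 2 gears, tooth counts: [10, 16]
  gear 0: T0=10, direction=positive, advance = 48 mod 10 = 8 teeth = 8/10 turn
  gear 1: T1=16, direction=negative, advance = 48 mod 16 = 0 teeth = 0/16 turn
Gear 1: 48 mod 16 = 0
Fraction = 0 / 16 = 0/1 (gcd(0,16)=16) = 0

Answer: 0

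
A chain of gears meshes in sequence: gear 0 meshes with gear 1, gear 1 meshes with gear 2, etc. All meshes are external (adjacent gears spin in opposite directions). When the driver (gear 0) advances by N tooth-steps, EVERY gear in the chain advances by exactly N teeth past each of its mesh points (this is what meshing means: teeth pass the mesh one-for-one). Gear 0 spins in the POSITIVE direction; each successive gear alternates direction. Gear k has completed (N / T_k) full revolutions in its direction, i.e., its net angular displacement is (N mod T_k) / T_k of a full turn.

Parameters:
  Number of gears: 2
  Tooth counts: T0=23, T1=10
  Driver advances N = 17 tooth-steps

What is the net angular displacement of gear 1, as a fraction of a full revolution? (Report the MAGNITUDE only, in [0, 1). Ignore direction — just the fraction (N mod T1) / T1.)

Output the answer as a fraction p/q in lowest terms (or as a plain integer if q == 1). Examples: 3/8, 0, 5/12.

Chain of 2 gears, tooth counts: [23, 10]
  gear 0: T0=23, direction=positive, advance = 17 mod 23 = 17 teeth = 17/23 turn
  gear 1: T1=10, direction=negative, advance = 17 mod 10 = 7 teeth = 7/10 turn
Gear 1: 17 mod 10 = 7
Fraction = 7 / 10 = 7/10 (gcd(7,10)=1) = 7/10

Answer: 7/10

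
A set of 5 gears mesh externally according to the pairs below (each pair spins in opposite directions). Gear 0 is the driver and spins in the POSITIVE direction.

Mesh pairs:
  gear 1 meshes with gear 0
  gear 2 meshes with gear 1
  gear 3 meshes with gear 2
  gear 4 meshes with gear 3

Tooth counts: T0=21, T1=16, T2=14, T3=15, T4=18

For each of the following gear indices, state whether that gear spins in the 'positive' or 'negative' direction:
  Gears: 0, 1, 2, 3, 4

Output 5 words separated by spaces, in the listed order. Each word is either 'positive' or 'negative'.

Gear 0 (driver): positive (depth 0)
  gear 1: meshes with gear 0 -> depth 1 -> negative (opposite of gear 0)
  gear 2: meshes with gear 1 -> depth 2 -> positive (opposite of gear 1)
  gear 3: meshes with gear 2 -> depth 3 -> negative (opposite of gear 2)
  gear 4: meshes with gear 3 -> depth 4 -> positive (opposite of gear 3)
Queried indices 0, 1, 2, 3, 4 -> positive, negative, positive, negative, positive

Answer: positive negative positive negative positive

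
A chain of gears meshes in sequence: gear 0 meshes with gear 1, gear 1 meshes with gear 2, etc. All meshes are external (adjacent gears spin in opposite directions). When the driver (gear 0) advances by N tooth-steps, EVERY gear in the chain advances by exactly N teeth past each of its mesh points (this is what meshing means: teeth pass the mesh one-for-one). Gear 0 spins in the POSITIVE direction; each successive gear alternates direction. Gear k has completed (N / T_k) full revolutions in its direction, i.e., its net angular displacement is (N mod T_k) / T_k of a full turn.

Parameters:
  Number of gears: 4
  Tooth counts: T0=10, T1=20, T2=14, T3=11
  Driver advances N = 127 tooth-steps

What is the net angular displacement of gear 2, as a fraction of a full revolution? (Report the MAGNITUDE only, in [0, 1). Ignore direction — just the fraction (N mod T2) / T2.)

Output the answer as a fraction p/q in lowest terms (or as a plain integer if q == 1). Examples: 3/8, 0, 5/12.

Chain of 4 gears, tooth counts: [10, 20, 14, 11]
  gear 0: T0=10, direction=positive, advance = 127 mod 10 = 7 teeth = 7/10 turn
  gear 1: T1=20, direction=negative, advance = 127 mod 20 = 7 teeth = 7/20 turn
  gear 2: T2=14, direction=positive, advance = 127 mod 14 = 1 teeth = 1/14 turn
  gear 3: T3=11, direction=negative, advance = 127 mod 11 = 6 teeth = 6/11 turn
Gear 2: 127 mod 14 = 1
Fraction = 1 / 14 = 1/14 (gcd(1,14)=1) = 1/14

Answer: 1/14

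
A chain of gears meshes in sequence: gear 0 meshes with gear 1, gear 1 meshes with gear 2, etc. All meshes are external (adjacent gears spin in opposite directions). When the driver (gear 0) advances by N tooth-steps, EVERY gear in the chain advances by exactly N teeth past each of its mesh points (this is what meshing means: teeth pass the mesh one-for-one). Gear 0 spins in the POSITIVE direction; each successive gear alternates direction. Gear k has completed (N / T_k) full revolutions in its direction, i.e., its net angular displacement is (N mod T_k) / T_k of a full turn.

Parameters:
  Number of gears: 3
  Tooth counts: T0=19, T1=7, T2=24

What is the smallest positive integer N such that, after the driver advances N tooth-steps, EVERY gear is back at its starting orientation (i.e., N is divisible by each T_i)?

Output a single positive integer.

Gear k returns to start when N is a multiple of T_k.
All gears at start simultaneously when N is a common multiple of [19, 7, 24]; the smallest such N is lcm(19, 7, 24).
Start: lcm = T0 = 19
Fold in T1=7: gcd(19, 7) = 1; lcm(19, 7) = 19 * 7 / 1 = 133 / 1 = 133
Fold in T2=24: gcd(133, 24) = 1; lcm(133, 24) = 133 * 24 / 1 = 3192 / 1 = 3192
Full cycle length = 3192

Answer: 3192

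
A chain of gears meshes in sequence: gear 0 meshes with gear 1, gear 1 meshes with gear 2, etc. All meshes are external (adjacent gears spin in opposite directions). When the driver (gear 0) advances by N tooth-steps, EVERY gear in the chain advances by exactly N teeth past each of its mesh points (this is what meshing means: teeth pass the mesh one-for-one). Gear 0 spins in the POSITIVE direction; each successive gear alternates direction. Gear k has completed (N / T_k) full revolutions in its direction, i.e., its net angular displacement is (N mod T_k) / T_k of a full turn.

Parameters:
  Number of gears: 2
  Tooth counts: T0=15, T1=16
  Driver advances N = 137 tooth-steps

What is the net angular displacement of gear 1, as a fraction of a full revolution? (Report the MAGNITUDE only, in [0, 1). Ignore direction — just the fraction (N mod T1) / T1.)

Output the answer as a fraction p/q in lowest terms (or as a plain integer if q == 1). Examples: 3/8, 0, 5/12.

Chain of 2 gears, tooth counts: [15, 16]
  gear 0: T0=15, direction=positive, advance = 137 mod 15 = 2 teeth = 2/15 turn
  gear 1: T1=16, direction=negative, advance = 137 mod 16 = 9 teeth = 9/16 turn
Gear 1: 137 mod 16 = 9
Fraction = 9 / 16 = 9/16 (gcd(9,16)=1) = 9/16

Answer: 9/16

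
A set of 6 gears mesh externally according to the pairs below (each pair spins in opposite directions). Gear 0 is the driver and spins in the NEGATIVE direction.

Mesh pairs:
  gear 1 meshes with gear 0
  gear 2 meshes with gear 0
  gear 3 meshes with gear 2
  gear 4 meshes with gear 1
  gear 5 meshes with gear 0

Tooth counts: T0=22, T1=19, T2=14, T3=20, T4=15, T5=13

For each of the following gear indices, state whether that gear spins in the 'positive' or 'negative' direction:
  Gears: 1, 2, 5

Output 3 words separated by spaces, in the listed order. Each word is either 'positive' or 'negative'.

Answer: positive positive positive

Derivation:
Gear 0 (driver): negative (depth 0)
  gear 1: meshes with gear 0 -> depth 1 -> positive (opposite of gear 0)
  gear 2: meshes with gear 0 -> depth 1 -> positive (opposite of gear 0)
  gear 3: meshes with gear 2 -> depth 2 -> negative (opposite of gear 2)
  gear 4: meshes with gear 1 -> depth 2 -> negative (opposite of gear 1)
  gear 5: meshes with gear 0 -> depth 1 -> positive (opposite of gear 0)
Queried indices 1, 2, 5 -> positive, positive, positive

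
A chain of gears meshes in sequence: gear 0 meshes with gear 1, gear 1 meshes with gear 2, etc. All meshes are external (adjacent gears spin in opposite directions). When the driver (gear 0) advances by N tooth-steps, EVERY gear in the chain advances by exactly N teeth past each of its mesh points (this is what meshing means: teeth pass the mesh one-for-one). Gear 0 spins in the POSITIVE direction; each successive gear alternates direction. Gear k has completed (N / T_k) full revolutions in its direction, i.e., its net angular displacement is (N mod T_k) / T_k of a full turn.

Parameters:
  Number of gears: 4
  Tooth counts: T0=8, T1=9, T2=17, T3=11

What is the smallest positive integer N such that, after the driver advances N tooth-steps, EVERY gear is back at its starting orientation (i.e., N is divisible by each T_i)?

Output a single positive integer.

Gear k returns to start when N is a multiple of T_k.
All gears at start simultaneously when N is a common multiple of [8, 9, 17, 11]; the smallest such N is lcm(8, 9, 17, 11).
Start: lcm = T0 = 8
Fold in T1=9: gcd(8, 9) = 1; lcm(8, 9) = 8 * 9 / 1 = 72 / 1 = 72
Fold in T2=17: gcd(72, 17) = 1; lcm(72, 17) = 72 * 17 / 1 = 1224 / 1 = 1224
Fold in T3=11: gcd(1224, 11) = 1; lcm(1224, 11) = 1224 * 11 / 1 = 13464 / 1 = 13464
Full cycle length = 13464

Answer: 13464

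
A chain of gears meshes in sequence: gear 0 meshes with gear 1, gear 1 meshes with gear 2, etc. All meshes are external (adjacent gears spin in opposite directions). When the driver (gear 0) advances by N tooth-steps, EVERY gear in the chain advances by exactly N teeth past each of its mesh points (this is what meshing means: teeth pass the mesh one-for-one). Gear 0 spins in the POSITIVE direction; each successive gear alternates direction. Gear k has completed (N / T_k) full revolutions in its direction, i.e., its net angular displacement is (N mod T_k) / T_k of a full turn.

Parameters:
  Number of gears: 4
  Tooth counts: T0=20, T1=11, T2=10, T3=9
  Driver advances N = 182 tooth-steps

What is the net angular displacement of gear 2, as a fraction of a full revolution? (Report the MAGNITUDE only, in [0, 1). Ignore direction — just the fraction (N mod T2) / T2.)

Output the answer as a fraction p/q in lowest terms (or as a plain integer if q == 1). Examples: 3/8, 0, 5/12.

Chain of 4 gears, tooth counts: [20, 11, 10, 9]
  gear 0: T0=20, direction=positive, advance = 182 mod 20 = 2 teeth = 2/20 turn
  gear 1: T1=11, direction=negative, advance = 182 mod 11 = 6 teeth = 6/11 turn
  gear 2: T2=10, direction=positive, advance = 182 mod 10 = 2 teeth = 2/10 turn
  gear 3: T3=9, direction=negative, advance = 182 mod 9 = 2 teeth = 2/9 turn
Gear 2: 182 mod 10 = 2
Fraction = 2 / 10 = 1/5 (gcd(2,10)=2) = 1/5

Answer: 1/5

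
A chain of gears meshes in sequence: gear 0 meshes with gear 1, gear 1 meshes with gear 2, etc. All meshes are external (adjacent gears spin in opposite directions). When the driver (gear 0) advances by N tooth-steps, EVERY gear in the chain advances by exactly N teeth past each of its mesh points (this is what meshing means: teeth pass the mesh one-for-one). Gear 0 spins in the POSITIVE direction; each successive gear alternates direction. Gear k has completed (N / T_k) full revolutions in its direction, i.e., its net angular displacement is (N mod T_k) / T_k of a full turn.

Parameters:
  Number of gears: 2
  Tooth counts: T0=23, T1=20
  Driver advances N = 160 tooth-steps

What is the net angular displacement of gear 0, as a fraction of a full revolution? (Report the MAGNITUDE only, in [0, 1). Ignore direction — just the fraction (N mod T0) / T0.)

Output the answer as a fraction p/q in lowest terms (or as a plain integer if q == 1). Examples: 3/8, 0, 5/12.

Answer: 22/23

Derivation:
Chain of 2 gears, tooth counts: [23, 20]
  gear 0: T0=23, direction=positive, advance = 160 mod 23 = 22 teeth = 22/23 turn
  gear 1: T1=20, direction=negative, advance = 160 mod 20 = 0 teeth = 0/20 turn
Gear 0: 160 mod 23 = 22
Fraction = 22 / 23 = 22/23 (gcd(22,23)=1) = 22/23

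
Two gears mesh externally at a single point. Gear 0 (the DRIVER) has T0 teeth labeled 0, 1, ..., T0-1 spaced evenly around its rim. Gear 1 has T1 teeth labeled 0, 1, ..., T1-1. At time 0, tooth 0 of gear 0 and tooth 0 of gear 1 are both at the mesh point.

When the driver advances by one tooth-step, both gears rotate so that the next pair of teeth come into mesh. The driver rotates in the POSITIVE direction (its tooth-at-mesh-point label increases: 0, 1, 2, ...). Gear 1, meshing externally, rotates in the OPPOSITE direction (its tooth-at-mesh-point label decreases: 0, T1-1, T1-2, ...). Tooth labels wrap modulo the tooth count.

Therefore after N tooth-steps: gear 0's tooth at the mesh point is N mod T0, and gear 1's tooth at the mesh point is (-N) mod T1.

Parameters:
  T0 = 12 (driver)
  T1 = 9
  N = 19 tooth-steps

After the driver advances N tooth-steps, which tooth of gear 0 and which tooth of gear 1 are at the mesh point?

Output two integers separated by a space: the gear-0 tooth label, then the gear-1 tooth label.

Answer: 7 8

Derivation:
Gear 0 (driver, T0=12): tooth at mesh = N mod T0
  19 = 1 * 12 + 7, so 19 mod 12 = 7
  gear 0 tooth = 7
Gear 1 (driven, T1=9): tooth at mesh = (-N) mod T1
  19 = 2 * 9 + 1, so 19 mod 9 = 1
  (-19) mod 9 = (-1) mod 9 = 9 - 1 = 8
Mesh after 19 steps: gear-0 tooth 7 meets gear-1 tooth 8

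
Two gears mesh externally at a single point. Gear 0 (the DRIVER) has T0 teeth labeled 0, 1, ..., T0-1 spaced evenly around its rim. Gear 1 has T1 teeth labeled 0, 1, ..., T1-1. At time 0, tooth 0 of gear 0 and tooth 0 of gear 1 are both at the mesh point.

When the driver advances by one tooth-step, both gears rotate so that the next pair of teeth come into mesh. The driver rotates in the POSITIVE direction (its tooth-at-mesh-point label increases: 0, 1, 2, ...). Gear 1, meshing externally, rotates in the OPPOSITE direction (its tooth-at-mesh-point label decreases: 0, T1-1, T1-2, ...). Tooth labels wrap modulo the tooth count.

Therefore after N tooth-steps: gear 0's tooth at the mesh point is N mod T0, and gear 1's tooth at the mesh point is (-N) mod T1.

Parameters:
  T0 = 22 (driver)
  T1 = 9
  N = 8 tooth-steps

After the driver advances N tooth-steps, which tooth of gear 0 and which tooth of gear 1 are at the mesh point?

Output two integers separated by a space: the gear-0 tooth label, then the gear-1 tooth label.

Gear 0 (driver, T0=22): tooth at mesh = N mod T0
  8 = 0 * 22 + 8, so 8 mod 22 = 8
  gear 0 tooth = 8
Gear 1 (driven, T1=9): tooth at mesh = (-N) mod T1
  8 = 0 * 9 + 8, so 8 mod 9 = 8
  (-8) mod 9 = (-8) mod 9 = 9 - 8 = 1
Mesh after 8 steps: gear-0 tooth 8 meets gear-1 tooth 1

Answer: 8 1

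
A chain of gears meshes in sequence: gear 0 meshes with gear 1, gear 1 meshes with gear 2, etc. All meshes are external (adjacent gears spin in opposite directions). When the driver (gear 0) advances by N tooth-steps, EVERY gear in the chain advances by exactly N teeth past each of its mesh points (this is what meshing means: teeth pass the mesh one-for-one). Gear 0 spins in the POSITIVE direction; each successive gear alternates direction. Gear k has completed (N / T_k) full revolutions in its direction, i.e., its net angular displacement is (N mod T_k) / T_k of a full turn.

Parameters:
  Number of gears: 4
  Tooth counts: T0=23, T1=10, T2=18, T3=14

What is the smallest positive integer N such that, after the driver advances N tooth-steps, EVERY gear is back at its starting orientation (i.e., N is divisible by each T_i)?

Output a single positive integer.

Gear k returns to start when N is a multiple of T_k.
All gears at start simultaneously when N is a common multiple of [23, 10, 18, 14]; the smallest such N is lcm(23, 10, 18, 14).
Start: lcm = T0 = 23
Fold in T1=10: gcd(23, 10) = 1; lcm(23, 10) = 23 * 10 / 1 = 230 / 1 = 230
Fold in T2=18: gcd(230, 18) = 2; lcm(230, 18) = 230 * 18 / 2 = 4140 / 2 = 2070
Fold in T3=14: gcd(2070, 14) = 2; lcm(2070, 14) = 2070 * 14 / 2 = 28980 / 2 = 14490
Full cycle length = 14490

Answer: 14490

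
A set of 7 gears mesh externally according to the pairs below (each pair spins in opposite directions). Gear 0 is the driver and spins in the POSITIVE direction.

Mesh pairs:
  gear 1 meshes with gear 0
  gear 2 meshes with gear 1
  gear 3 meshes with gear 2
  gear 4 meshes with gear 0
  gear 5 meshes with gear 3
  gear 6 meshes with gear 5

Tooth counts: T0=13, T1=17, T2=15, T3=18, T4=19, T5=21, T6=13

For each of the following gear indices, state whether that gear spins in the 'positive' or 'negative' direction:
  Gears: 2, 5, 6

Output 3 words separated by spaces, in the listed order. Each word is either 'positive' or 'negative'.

Answer: positive positive negative

Derivation:
Gear 0 (driver): positive (depth 0)
  gear 1: meshes with gear 0 -> depth 1 -> negative (opposite of gear 0)
  gear 2: meshes with gear 1 -> depth 2 -> positive (opposite of gear 1)
  gear 3: meshes with gear 2 -> depth 3 -> negative (opposite of gear 2)
  gear 4: meshes with gear 0 -> depth 1 -> negative (opposite of gear 0)
  gear 5: meshes with gear 3 -> depth 4 -> positive (opposite of gear 3)
  gear 6: meshes with gear 5 -> depth 5 -> negative (opposite of gear 5)
Queried indices 2, 5, 6 -> positive, positive, negative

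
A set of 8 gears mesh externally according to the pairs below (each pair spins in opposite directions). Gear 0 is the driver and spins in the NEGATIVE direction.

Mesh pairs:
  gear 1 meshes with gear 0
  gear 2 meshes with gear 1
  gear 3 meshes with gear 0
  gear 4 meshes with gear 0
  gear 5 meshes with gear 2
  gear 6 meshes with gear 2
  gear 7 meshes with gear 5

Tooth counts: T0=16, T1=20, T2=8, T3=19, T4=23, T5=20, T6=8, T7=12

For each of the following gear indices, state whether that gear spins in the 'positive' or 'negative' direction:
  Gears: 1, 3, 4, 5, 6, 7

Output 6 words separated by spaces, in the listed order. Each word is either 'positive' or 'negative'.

Gear 0 (driver): negative (depth 0)
  gear 1: meshes with gear 0 -> depth 1 -> positive (opposite of gear 0)
  gear 2: meshes with gear 1 -> depth 2 -> negative (opposite of gear 1)
  gear 3: meshes with gear 0 -> depth 1 -> positive (opposite of gear 0)
  gear 4: meshes with gear 0 -> depth 1 -> positive (opposite of gear 0)
  gear 5: meshes with gear 2 -> depth 3 -> positive (opposite of gear 2)
  gear 6: meshes with gear 2 -> depth 3 -> positive (opposite of gear 2)
  gear 7: meshes with gear 5 -> depth 4 -> negative (opposite of gear 5)
Queried indices 1, 3, 4, 5, 6, 7 -> positive, positive, positive, positive, positive, negative

Answer: positive positive positive positive positive negative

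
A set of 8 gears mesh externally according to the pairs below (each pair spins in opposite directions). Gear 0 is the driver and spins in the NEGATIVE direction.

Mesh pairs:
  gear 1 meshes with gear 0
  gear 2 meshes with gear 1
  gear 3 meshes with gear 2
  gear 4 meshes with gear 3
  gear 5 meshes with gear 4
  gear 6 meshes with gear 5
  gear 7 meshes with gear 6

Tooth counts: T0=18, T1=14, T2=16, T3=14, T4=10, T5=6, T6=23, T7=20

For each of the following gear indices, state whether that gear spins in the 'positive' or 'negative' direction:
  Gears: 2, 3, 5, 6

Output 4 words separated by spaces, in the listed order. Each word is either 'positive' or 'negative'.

Gear 0 (driver): negative (depth 0)
  gear 1: meshes with gear 0 -> depth 1 -> positive (opposite of gear 0)
  gear 2: meshes with gear 1 -> depth 2 -> negative (opposite of gear 1)
  gear 3: meshes with gear 2 -> depth 3 -> positive (opposite of gear 2)
  gear 4: meshes with gear 3 -> depth 4 -> negative (opposite of gear 3)
  gear 5: meshes with gear 4 -> depth 5 -> positive (opposite of gear 4)
  gear 6: meshes with gear 5 -> depth 6 -> negative (opposite of gear 5)
  gear 7: meshes with gear 6 -> depth 7 -> positive (opposite of gear 6)
Queried indices 2, 3, 5, 6 -> negative, positive, positive, negative

Answer: negative positive positive negative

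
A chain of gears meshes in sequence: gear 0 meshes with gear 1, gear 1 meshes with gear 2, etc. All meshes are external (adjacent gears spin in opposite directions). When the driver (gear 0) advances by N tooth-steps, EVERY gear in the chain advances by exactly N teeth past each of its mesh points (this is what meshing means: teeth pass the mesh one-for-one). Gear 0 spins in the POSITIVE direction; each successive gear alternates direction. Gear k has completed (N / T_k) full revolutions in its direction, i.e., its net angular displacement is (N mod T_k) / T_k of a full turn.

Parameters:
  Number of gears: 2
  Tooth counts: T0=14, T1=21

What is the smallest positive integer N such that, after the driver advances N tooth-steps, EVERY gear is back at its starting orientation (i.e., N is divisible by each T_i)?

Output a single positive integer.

Gear k returns to start when N is a multiple of T_k.
All gears at start simultaneously when N is a common multiple of [14, 21]; the smallest such N is lcm(14, 21).
Start: lcm = T0 = 14
Fold in T1=21: gcd(14, 21) = 7; lcm(14, 21) = 14 * 21 / 7 = 294 / 7 = 42
Full cycle length = 42

Answer: 42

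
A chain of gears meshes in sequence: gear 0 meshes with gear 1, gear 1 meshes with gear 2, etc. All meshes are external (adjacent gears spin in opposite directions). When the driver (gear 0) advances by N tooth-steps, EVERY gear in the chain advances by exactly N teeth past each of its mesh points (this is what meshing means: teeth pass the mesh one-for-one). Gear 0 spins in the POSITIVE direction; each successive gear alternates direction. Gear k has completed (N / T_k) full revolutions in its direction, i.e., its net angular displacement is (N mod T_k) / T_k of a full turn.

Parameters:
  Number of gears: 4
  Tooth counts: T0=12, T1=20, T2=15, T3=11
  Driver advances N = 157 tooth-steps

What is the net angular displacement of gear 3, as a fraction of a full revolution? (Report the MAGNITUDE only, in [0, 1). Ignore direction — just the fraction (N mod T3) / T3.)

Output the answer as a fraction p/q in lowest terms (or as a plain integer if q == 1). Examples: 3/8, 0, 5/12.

Answer: 3/11

Derivation:
Chain of 4 gears, tooth counts: [12, 20, 15, 11]
  gear 0: T0=12, direction=positive, advance = 157 mod 12 = 1 teeth = 1/12 turn
  gear 1: T1=20, direction=negative, advance = 157 mod 20 = 17 teeth = 17/20 turn
  gear 2: T2=15, direction=positive, advance = 157 mod 15 = 7 teeth = 7/15 turn
  gear 3: T3=11, direction=negative, advance = 157 mod 11 = 3 teeth = 3/11 turn
Gear 3: 157 mod 11 = 3
Fraction = 3 / 11 = 3/11 (gcd(3,11)=1) = 3/11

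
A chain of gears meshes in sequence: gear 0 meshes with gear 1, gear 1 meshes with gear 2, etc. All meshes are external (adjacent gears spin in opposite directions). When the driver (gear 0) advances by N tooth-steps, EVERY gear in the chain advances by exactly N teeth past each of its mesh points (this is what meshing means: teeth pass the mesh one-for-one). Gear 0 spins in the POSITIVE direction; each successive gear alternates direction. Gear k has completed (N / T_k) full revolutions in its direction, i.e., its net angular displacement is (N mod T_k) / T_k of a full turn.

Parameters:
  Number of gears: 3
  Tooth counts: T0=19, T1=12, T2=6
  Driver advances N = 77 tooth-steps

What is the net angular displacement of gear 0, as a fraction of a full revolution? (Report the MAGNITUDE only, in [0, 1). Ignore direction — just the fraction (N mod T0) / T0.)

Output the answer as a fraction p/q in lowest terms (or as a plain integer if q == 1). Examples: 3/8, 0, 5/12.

Chain of 3 gears, tooth counts: [19, 12, 6]
  gear 0: T0=19, direction=positive, advance = 77 mod 19 = 1 teeth = 1/19 turn
  gear 1: T1=12, direction=negative, advance = 77 mod 12 = 5 teeth = 5/12 turn
  gear 2: T2=6, direction=positive, advance = 77 mod 6 = 5 teeth = 5/6 turn
Gear 0: 77 mod 19 = 1
Fraction = 1 / 19 = 1/19 (gcd(1,19)=1) = 1/19

Answer: 1/19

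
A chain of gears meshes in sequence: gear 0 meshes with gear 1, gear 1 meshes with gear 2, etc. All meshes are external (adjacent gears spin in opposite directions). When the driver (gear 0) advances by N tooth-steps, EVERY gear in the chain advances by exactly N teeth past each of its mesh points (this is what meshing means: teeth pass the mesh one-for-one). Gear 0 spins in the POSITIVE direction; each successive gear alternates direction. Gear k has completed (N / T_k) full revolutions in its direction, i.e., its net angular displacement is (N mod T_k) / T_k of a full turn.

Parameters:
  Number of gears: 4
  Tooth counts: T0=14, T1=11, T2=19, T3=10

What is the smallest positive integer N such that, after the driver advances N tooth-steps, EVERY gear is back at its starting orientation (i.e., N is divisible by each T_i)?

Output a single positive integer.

Answer: 14630

Derivation:
Gear k returns to start when N is a multiple of T_k.
All gears at start simultaneously when N is a common multiple of [14, 11, 19, 10]; the smallest such N is lcm(14, 11, 19, 10).
Start: lcm = T0 = 14
Fold in T1=11: gcd(14, 11) = 1; lcm(14, 11) = 14 * 11 / 1 = 154 / 1 = 154
Fold in T2=19: gcd(154, 19) = 1; lcm(154, 19) = 154 * 19 / 1 = 2926 / 1 = 2926
Fold in T3=10: gcd(2926, 10) = 2; lcm(2926, 10) = 2926 * 10 / 2 = 29260 / 2 = 14630
Full cycle length = 14630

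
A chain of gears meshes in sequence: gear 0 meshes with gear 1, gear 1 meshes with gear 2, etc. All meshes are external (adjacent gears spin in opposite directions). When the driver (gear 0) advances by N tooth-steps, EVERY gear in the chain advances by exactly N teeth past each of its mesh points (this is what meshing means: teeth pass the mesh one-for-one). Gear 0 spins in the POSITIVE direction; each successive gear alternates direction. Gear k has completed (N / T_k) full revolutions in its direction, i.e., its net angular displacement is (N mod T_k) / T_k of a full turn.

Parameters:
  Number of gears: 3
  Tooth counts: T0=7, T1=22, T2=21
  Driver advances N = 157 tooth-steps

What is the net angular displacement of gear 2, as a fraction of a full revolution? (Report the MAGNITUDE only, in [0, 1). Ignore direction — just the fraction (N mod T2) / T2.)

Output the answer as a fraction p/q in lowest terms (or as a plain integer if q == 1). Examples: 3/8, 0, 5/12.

Answer: 10/21

Derivation:
Chain of 3 gears, tooth counts: [7, 22, 21]
  gear 0: T0=7, direction=positive, advance = 157 mod 7 = 3 teeth = 3/7 turn
  gear 1: T1=22, direction=negative, advance = 157 mod 22 = 3 teeth = 3/22 turn
  gear 2: T2=21, direction=positive, advance = 157 mod 21 = 10 teeth = 10/21 turn
Gear 2: 157 mod 21 = 10
Fraction = 10 / 21 = 10/21 (gcd(10,21)=1) = 10/21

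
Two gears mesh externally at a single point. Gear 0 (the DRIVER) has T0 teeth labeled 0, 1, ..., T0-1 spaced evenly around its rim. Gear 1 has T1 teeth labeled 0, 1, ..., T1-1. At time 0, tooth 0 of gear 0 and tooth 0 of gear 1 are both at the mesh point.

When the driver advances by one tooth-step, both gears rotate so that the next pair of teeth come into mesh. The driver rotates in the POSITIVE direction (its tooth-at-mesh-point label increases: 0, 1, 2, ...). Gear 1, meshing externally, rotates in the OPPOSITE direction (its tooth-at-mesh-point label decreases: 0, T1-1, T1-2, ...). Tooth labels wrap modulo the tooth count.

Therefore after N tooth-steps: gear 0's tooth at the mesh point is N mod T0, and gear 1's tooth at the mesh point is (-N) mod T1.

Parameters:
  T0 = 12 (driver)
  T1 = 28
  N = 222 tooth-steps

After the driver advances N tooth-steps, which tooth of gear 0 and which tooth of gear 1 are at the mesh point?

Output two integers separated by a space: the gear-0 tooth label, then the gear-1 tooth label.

Answer: 6 2

Derivation:
Gear 0 (driver, T0=12): tooth at mesh = N mod T0
  222 = 18 * 12 + 6, so 222 mod 12 = 6
  gear 0 tooth = 6
Gear 1 (driven, T1=28): tooth at mesh = (-N) mod T1
  222 = 7 * 28 + 26, so 222 mod 28 = 26
  (-222) mod 28 = (-26) mod 28 = 28 - 26 = 2
Mesh after 222 steps: gear-0 tooth 6 meets gear-1 tooth 2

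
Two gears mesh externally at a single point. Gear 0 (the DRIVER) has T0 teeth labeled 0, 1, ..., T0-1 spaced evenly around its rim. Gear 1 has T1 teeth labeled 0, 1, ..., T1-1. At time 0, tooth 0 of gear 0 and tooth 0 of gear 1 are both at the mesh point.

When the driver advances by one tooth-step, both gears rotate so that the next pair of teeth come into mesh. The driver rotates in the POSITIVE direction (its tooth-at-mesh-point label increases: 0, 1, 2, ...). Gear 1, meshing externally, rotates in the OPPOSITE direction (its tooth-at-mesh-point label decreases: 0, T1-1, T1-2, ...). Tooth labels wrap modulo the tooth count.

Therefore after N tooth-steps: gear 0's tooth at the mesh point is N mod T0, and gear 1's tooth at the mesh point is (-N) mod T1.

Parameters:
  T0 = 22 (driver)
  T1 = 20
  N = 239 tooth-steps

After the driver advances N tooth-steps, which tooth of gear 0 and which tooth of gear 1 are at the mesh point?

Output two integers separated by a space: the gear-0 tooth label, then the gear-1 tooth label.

Answer: 19 1

Derivation:
Gear 0 (driver, T0=22): tooth at mesh = N mod T0
  239 = 10 * 22 + 19, so 239 mod 22 = 19
  gear 0 tooth = 19
Gear 1 (driven, T1=20): tooth at mesh = (-N) mod T1
  239 = 11 * 20 + 19, so 239 mod 20 = 19
  (-239) mod 20 = (-19) mod 20 = 20 - 19 = 1
Mesh after 239 steps: gear-0 tooth 19 meets gear-1 tooth 1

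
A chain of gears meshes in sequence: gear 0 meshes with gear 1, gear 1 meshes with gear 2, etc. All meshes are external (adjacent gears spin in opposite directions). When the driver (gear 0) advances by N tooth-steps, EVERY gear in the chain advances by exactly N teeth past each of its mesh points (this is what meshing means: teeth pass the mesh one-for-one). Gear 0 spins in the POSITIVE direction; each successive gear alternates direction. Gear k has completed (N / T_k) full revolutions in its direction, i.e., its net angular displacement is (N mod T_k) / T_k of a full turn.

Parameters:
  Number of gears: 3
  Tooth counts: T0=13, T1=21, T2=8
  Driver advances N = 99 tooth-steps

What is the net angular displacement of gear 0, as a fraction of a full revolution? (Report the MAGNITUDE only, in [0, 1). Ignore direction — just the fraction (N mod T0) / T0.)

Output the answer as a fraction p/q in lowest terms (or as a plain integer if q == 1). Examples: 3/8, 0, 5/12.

Chain of 3 gears, tooth counts: [13, 21, 8]
  gear 0: T0=13, direction=positive, advance = 99 mod 13 = 8 teeth = 8/13 turn
  gear 1: T1=21, direction=negative, advance = 99 mod 21 = 15 teeth = 15/21 turn
  gear 2: T2=8, direction=positive, advance = 99 mod 8 = 3 teeth = 3/8 turn
Gear 0: 99 mod 13 = 8
Fraction = 8 / 13 = 8/13 (gcd(8,13)=1) = 8/13

Answer: 8/13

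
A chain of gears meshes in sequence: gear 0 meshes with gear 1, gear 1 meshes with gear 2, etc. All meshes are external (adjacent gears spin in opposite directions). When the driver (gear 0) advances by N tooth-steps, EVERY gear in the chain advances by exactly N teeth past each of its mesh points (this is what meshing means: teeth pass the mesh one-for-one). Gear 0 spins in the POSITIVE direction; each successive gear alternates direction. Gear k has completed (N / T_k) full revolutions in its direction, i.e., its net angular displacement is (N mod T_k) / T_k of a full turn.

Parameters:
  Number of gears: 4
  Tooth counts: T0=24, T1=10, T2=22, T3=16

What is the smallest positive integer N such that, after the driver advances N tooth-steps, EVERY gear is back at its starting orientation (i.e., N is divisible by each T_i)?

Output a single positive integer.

Answer: 2640

Derivation:
Gear k returns to start when N is a multiple of T_k.
All gears at start simultaneously when N is a common multiple of [24, 10, 22, 16]; the smallest such N is lcm(24, 10, 22, 16).
Start: lcm = T0 = 24
Fold in T1=10: gcd(24, 10) = 2; lcm(24, 10) = 24 * 10 / 2 = 240 / 2 = 120
Fold in T2=22: gcd(120, 22) = 2; lcm(120, 22) = 120 * 22 / 2 = 2640 / 2 = 1320
Fold in T3=16: gcd(1320, 16) = 8; lcm(1320, 16) = 1320 * 16 / 8 = 21120 / 8 = 2640
Full cycle length = 2640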